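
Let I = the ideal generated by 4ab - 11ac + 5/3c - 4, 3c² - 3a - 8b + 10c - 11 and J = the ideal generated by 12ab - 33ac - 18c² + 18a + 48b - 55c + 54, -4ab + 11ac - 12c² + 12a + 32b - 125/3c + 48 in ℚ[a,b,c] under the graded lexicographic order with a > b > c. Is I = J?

Yes, the ideals are equal.

For a fixed monomial order, each ideal has a unique reduced Gröbner basis; comparing bases decides equality.
Buchberger on the first generating set:
f_1 = 4ab - 11ac + 5/3c - 4, LT = ab.
f_2 = 3c² - 3a - 8b + 10c - 11, LT = c².

The S-polynomials (S(f_1,f_2)) all reduce to 0 modulo the current basis, so we have a Gröbner basis.
Inter-reduce: drop elements whose leading term is divisible by another's, tail-reduce, and make monic.
Reduced Gröbner basis: {ab - 11/4ac + 5/12c - 1, c² - a - 8/3b + 10/3c - 11/3}.

Buchberger on the second generating set:
h_1 = 12ab - 33ac - 18c² + 18a + 48b - 55c + 54, LT = ab.
h_2 = -4ab + 11ac - 12c² + 12a + 32b - 125/3c + 48, LT = ab.

S(h_1,h_2): lcm = ab. S = -9/2c² + 9/2a + 12b - 15c + 33/2.
  leading term c²: no divisor's leading term divides it; move -9/2c² to the remainder.
  leading term a: no divisor's leading term divides it; move 9/2a to the remainder.
  leading term b: no divisor's leading term divides it; move 12b to the remainder.
  leading term c: no divisor's leading term divides it; move -15c to the remainder.
  leading term 1: no divisor's leading term divides it; move 33/2 to the remainder.
  remainder -9/2c² + 9/2a + 12b - 15c + 33/2 ≠ 0; add k_3 = -9/2c² + 9/2a + 12b - 15c + 33/2 to the basis.

The other S-polynomials (S(h_1,k_3), S(h_2,k_3)) all reduce to 0 modulo the current basis, so we have a Gröbner basis.
Inter-reduce: drop elements whose leading term is divisible by another's, tail-reduce, and make monic.
Reduced Gröbner basis: {ab - 11/4ac + 5/12c - 1, c² - a - 8/3b + 10/3c - 11/3}.

The two bases agree; hence the ideals are identical.
The choice of monomial ordering does not affect the verdict — as long as both bases are computed under the same ordering, their equality decides ideal equality.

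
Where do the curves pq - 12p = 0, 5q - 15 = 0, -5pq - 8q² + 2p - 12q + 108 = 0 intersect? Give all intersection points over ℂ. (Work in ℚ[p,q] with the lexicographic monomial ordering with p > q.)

{(0, 3)}

Compute a lex Gröbner basis by Buchberger's algorithm.
f_1 = pq - 12p, LT = pq.
f_2 = 5q - 15, LT = q.
f_3 = -5pq + 2p - 8q² - 12q + 108, LT = pq.

S(f_1,f_2): lcm = pq. S = -9p.
  leading term p: no divisor's leading term divides it; move -9p to the remainder.
  remainder -9p ≠ 0; add h_4 = -9p to the basis.

The other S-polynomials (S(f_1,f_3), S(f_2,f_3), S(f_1,h_4), S(f_2,h_4), S(f_3,h_4)) all reduce to 0 modulo the current basis, so we have a Gröbner basis.
Inter-reduce: drop elements whose leading term is divisible by another's, tail-reduce, and make monic.
Reduced Gröbner basis: {p, q - 3}.

From the last basis element, q - 3 = 0, so q takes values in {3}. Each choice, substituted upward through the basis, yields the corresponding point(s) of the solution set.
  q = 3: the earlier basis element becomes p = 0, giving p = 0 — point (0, 3).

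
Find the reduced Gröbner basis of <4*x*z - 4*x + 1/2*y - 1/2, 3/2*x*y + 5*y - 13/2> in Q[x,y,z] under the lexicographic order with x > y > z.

The reduced Gröbner basis is the canonical form of the ideal for this ordering.

f_1 = 4*x*z - 4*x + 1/2*y - 1/2, LT = x*z.
f_2 = 3/2*x*y + 5*y - 13/2, LT = x*y.

S(f_1,f_2): lcm = x*y*z. S = -x*y + 1/8*y**2 - 10/3*y*z - 1/8*y + 13/3*z.
  reduce S modulo (f_1, f_2):
  remainder 1/8*y**2 - 10/3*y*z + 77/24*y + 13/3*z - 13/3 ≠ 0; add g_3 = 1/8*y**2 - 10/3*y*z + 77/24*y + 13/3*z - 13/3 to the basis.

The other S-polynomials (S(f_1,g_3), S(f_2,g_3)) all reduce to 0 modulo the current basis, so we have a Gröbner basis.

G = {x*y + 10/3*y - 13/3, x*z - x + 1/8*y - 1/8, y**2 - 80/3*y*z + 77/3*y + 104/3*z - 104/3}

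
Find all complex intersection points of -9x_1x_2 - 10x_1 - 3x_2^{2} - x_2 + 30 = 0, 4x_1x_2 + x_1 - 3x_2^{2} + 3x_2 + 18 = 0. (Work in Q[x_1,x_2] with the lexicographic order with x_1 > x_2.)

Compute a lex Gröbner basis by Buchberger's algorithm.
f_1 = -9x_1x_2 - 10x_1 - 3x_2^{2} - x_2 + 30, LT = x_1x_2.
f_2 = 4x_1x_2 + x_1 - 3x_2^{2} + 3x_2 + 18, LT = x_1x_2.

S(f_1,f_2): lcm = x_1x_2. S = \tfrac{31}{36}x_1 + \tfrac{13}{12}x_2^{2} - \tfrac{23}{36}x_2 - \tfrac{47}{6}.
  leading term x_1: no divisor's leading term divides it; move \tfrac{31}{36}x_1 to the remainder.
  leading term x_2^{2}: no divisor's leading term divides it; move \tfrac{13}{12}x_2^{2} to the remainder.
  leading term x_2: no divisor's leading term divides it; move -\tfrac{23}{36}x_2 to the remainder.
  leading term 1: no divisor's leading term divides it; move -\tfrac{47}{6} to the remainder.
  remainder \tfrac{31}{36}x_1 + \tfrac{13}{12}x_2^{2} - \tfrac{23}{36}x_2 - \tfrac{47}{6} ≠ 0; add h_3 = \tfrac{31}{36}x_1 + \tfrac{13}{12}x_2^{2} - \tfrac{23}{36}x_2 - \tfrac{47}{6} to the basis.

S(f_1,h_3): lcm = x_1x_2. S = \tfrac{10}{9}x_1 - \tfrac{39}{31}x_2^{3} + \tfrac{100}{93}x_2^{2} + \tfrac{2569}{279}x_2 - \tfrac{10}{3}.
  leading term x_1: subtract (\tfrac{40}{31})·h_3 from \tfrac{10}{9}x_1 - \tfrac{39}{31}x_2^{3} + \tfrac{100}{93}x_2^{2} + \tfrac{2569}{279}x_2 - \tfrac{10}{3} → -\tfrac{39}{31}x_2^{3} - \tfrac{10}{31}x_2^{2} + \tfrac{311}{31}x_2 + \tfrac{210}{31}
  leading term x_2^{3}: no divisor's leading term divides it; move -\tfrac{39}{31}x_2^{3} to the remainder.
  leading term x_2^{2}: no divisor's leading term divides it; move -\tfrac{10}{31}x_2^{2} to the remainder.
  leading term x_2: no divisor's leading term divides it; move \tfrac{311}{31}x_2 to the remainder.
  leading term 1: no divisor's leading term divides it; move \tfrac{210}{31} to the remainder.
  remainder -\tfrac{39}{31}x_2^{3} - \tfrac{10}{31}x_2^{2} + \tfrac{311}{31}x_2 + \tfrac{210}{31} ≠ 0; add h_4 = -\tfrac{39}{31}x_2^{3} - \tfrac{10}{31}x_2^{2} + \tfrac{311}{31}x_2 + \tfrac{210}{31} to the basis.

The other S-polynomials (S(f_2,h_3), S(f_1,h_4), S(f_2,h_4), S(h_3,h_4)) all reduce to 0 modulo the current basis, so we have a Gröbner basis.
Inter-reduce: drop elements whose leading term is divisible by another's, tail-reduce, and make monic.
Reduced Gröbner basis: {x_1 + \tfrac{39}{31}x_2^{2} - \tfrac{23}{31}x_2 - \tfrac{282}{31}, x_2^{3} + \tfrac{10}{39}x_2^{2} - \tfrac{311}{39}x_2 - \tfrac{70}{13}}.

From the last basis element, x_2^{3} + \tfrac{10}{39}x_2^{2} - \tfrac{311}{39}x_2 - \tfrac{70}{13} = 0, so x_2 takes values in {3, -127/78 - sqrt(5209)/78, -127/78 + sqrt(5209)/78}. Each choice, substituted upward through the basis, yields the corresponding point(s) of the solution set.
  x_2 = 3: the earlier basis element becomes x_1 = 0, giving x_1 = 0 — point (0, 3).
  x_2 = -127/78 - sqrt(5209)/78: the earlier basis element becomes x_1 - 1401/403 + 25*sqrt(5209)/403 = 0, giving x_1 = 1401/403 - 25*sqrt(5209)/403 — point (1401/403 - 25*sqrt(5209)/403, -127/78 - sqrt(5209)/78).
  x_2 = -127/78 + sqrt(5209)/78: the earlier basis element becomes x_1 - 25*sqrt(5209)/403 - 1401/403 = 0, giving x_1 = 1401/403 + 25*sqrt(5209)/403 — point (1401/403 + 25*sqrt(5209)/403, -127/78 + sqrt(5209)/78).
Check: every point annihilates each of the original generators.

{(0, 3), (1401/403 - 25*sqrt(5209)/403, -127/78 - sqrt(5209)/78), (1401/403 + 25*sqrt(5209)/403, -127/78 + sqrt(5209)/78)}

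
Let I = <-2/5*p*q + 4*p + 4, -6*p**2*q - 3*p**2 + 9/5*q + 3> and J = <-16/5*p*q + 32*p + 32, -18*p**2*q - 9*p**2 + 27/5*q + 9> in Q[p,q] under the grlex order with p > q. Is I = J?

Yes, the ideals are equal.

Equality of ideals is decidable: compute both reduced Gröbner bases (unique for the ordering) and check whether they agree.
Buchberger on the first generating set:
f_1 = -2/5*p*q + 4*p + 4, LT = p*q.
f_2 = -6*p**2*q - 3*p**2 + 9/5*q + 3, LT = p**2*q.

S(f_1,f_2): lcm = p**2*q. S = -21/2*p**2 - 10*p + 3/10*q + 1/2.
  leading term p**2: no divisor's leading term divides it; move -21/2*p**2 to the remainder.
  leading term p: no divisor's leading term divides it; move -10*p to the remainder.
  leading term q: no divisor's leading term divides it; move 3/10*q to the remainder.
  leading term 1: no divisor's leading term divides it; move 1/2 to the remainder.
  remainder -21/2*p**2 - 10*p + 3/10*q + 1/2 ≠ 0; add g_3 = -21/2*p**2 - 10*p + 3/10*q + 1/2 to the basis.

S(f_1,g_3): lcm = p**2*q. S = -10*p**2 - 20/21*p*q + 1/35*q**2 - 10*p + 1/21*q.
  leading term p**2: subtract (20/21)·g_3 from -10*p**2 - 20/21*p*q + 1/35*q**2 - 10*p + 1/21*q → -20/21*p*q + 1/35*q**2 - 10/21*p - 5/21*q - 10/21
  leading term p*q: subtract (50/21)·f_1 from -20/21*p*q + 1/35*q**2 - 10/21*p - 5/21*q - 10/21 → 1/35*q**2 - 10*p - 5/21*q - 10
  leading term q**2: no divisor's leading term divides it; move 1/35*q**2 to the remainder.
  leading term p: no divisor's leading term divides it; move -10*p to the remainder.
  leading term q: no divisor's leading term divides it; move -5/21*q to the remainder.
  leading term 1: no divisor's leading term divides it; move -10 to the remainder.
  remainder 1/35*q**2 - 10*p - 5/21*q - 10 ≠ 0; add g_4 = 1/35*q**2 - 10*p - 5/21*q - 10 to the basis.

The other S-polynomials (S(f_2,g_3), S(f_1,g_4), S(f_2,g_4), S(g_3,g_4)) all reduce to 0 modulo the current basis, so we have a Gröbner basis.
Inter-reduce: drop elements whose leading term is divisible by another's, tail-reduce, and make monic.
Reduced Gröbner basis: {p**2 + 20/21*p - 1/35*q - 1/21, p*q - 10*p - 10, q**2 - 350*p - 25/3*q - 350}.

Buchberger on the second generating set:
h_1 = -16/5*p*q + 32*p + 32, LT = p*q.
h_2 = -18*p**2*q - 9*p**2 + 27/5*q + 9, LT = p**2*q.

S(h_1,h_2): lcm = p**2*q. S = -21/2*p**2 - 10*p + 3/10*q + 1/2.
  leading term p**2: no divisor's leading term divides it; move -21/2*p**2 to the remainder.
  leading term p: no divisor's leading term divides it; move -10*p to the remainder.
  leading term q: no divisor's leading term divides it; move 3/10*q to the remainder.
  leading term 1: no divisor's leading term divides it; move 1/2 to the remainder.
  remainder -21/2*p**2 - 10*p + 3/10*q + 1/2 ≠ 0; add k_3 = -21/2*p**2 - 10*p + 3/10*q + 1/2 to the basis.

S(h_1,k_3): lcm = p**2*q. S = -10*p**2 - 20/21*p*q + 1/35*q**2 - 10*p + 1/21*q.
  leading term p**2: subtract (20/21)·k_3 from -10*p**2 - 20/21*p*q + 1/35*q**2 - 10*p + 1/21*q → -20/21*p*q + 1/35*q**2 - 10/21*p - 5/21*q - 10/21
  leading term p*q: subtract (25/84)·h_1 from -20/21*p*q + 1/35*q**2 - 10/21*p - 5/21*q - 10/21 → 1/35*q**2 - 10*p - 5/21*q - 10
  leading term q**2: no divisor's leading term divides it; move 1/35*q**2 to the remainder.
  leading term p: no divisor's leading term divides it; move -10*p to the remainder.
  leading term q: no divisor's leading term divides it; move -5/21*q to the remainder.
  leading term 1: no divisor's leading term divides it; move -10 to the remainder.
  remainder 1/35*q**2 - 10*p - 5/21*q - 10 ≠ 0; add k_4 = 1/35*q**2 - 10*p - 5/21*q - 10 to the basis.

The other S-polynomials (S(h_2,k_3), S(h_1,k_4), S(h_2,k_4), S(k_3,k_4)) all reduce to 0 modulo the current basis, so we have a Gröbner basis.
Inter-reduce: drop elements whose leading term is divisible by another's, tail-reduce, and make monic.
Reduced Gröbner basis: {p**2 + 20/21*p - 1/35*q - 1/21, p*q - 10*p - 10, q**2 - 350*p - 25/3*q - 350}.

These coincide, so the ideals are equal.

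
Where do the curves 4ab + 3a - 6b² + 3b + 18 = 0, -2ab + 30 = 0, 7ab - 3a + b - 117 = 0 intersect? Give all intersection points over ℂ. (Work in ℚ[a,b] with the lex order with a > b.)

{(-5, -3)}

Compute a lex Gröbner basis by Buchberger's algorithm.
f_1 = 4ab + 3a - 6b² + 3b + 18, LT = ab.
f_2 = -2ab + 30, LT = ab.
f_3 = 7ab - 3a + b - 117, LT = ab.

S(f_1,f_2): lcm = ab. S = ¾a - 3/2b² + ¾b + 39/2.
  leading term a: no divisor's leading term divides it; move ¾a to the remainder.
  leading term b²: no divisor's leading term divides it; move -3/2b² to the remainder.
  leading term b: no divisor's leading term divides it; move ¾b to the remainder.
  leading term 1: no divisor's leading term divides it; move 39/2 to the remainder.
  remainder ¾a - 3/2b² + ¾b + 39/2 ≠ 0; add h_4 = ¾a - 3/2b² + ¾b + 39/2 to the basis.

S(f_1,f_3): lcm = ab. S = 33/28a - 3/2b² + 17/28b + 297/14.
  leading term a: subtract (11/7)·h_4 from 33/28a - 3/2b² + 17/28b + 297/14 → 6/7b² - 4/7b - 66/7
  leading term b²: no divisor's leading term divides it; move 6/7b² to the remainder.
  leading term b: no divisor's leading term divides it; move -4/7b to the remainder.
  leading term 1: no divisor's leading term divides it; move -66/7 to the remainder.
  remainder 6/7b² - 4/7b - 66/7 ≠ 0; add h_5 = 6/7b² - 4/7b - 66/7 to the basis.

S(f_2,f_3): lcm = ab. S = 3/7a - 1/7b + 12/7.
  leading term a: subtract (4/7)·h_4 from 3/7a - 1/7b + 12/7 → 6/7b² - 4/7b - 66/7
  leading term b²: subtract (1)·h_5 from 6/7b² - 4/7b - 66/7 → 0
  remainder 0.

S(f_1,h_4): lcm = ab. S = ¾a + 2b³ - 5/2b² - 101/4b + 9/2.
  leading term a: subtract (1)·h_4 from ¾a + 2b³ - 5/2b² - 101/4b + 9/2 → 2b³ - b² - 26b - 15
  leading term b³: subtract (7/3b)·h_5 from 2b³ - b² - 26b - 15 → ⅓b² - 4b - 15
  leading term b²: subtract (7/18)·h_5 from ⅓b² - 4b - 15 → -34/9b - 34/3
  leading term b: no divisor's leading term divides it; move -34/9b to the remainder.
  leading term 1: no divisor's leading term divides it; move -34/3 to the remainder.
  remainder -34/9b - 34/3 ≠ 0; add h_6 = -34/9b - 34/3 to the basis.

S(f_2,h_4): lcm = ab. S = 2b³ - b² - 26b - 15.
  leading term b³: subtract (7/3b)·h_5 from 2b³ - b² - 26b - 15 → ⅓b² - 4b - 15
  leading term b²: subtract (7/18)·h_5 from ⅓b² - 4b - 15 → -34/9b - 34/3
  leading term b: subtract (1)·h_6 from -34/9b - 34/3 → 0
  remainder 0.

S(f_3,h_4): lcm = ab. S = -3/7a + 2b³ - b² - 181/7b - 117/7.
  leading term a: subtract (-4/7)·h_4 from -3/7a + 2b³ - b² - 181/7b - 117/7 → 2b³ - 13/7b² - 178/7b - 39/7
  leading term b³: subtract (7/3b)·h_5 from 2b³ - 13/7b² - 178/7b - 39/7 → -11/21b² - 24/7b - 39/7
  leading term b²: subtract (-11/18)·h_5 from -11/21b² - 24/7b - 39/7 → -34/9b - 34/3
  leading term b: subtract (1)·h_6 from -34/9b - 34/3 → 0
  remainder 0.

S(f_1,h_5): lcm = ab². S = 17/12ab + 11a - 3/2b³ + ¾b² + 9/2b.
  leading term ab: subtract (17/48)·f_1 from 17/12ab + 11a - 3/2b³ + ¾b² + 9/2b → 159/16a - 3/2b³ + 23/8b² + 55/16b - 51/8
  leading term a: subtract (53/4)·h_4 from 159/16a - 3/2b³ + 23/8b² + 55/16b - 51/8 → -3/2b³ + 91/4b² - 13/2b - 1059/4
  leading term b³: subtract (-7/4b)·h_5 from -3/2b³ + 91/4b² - 13/2b - 1059/4 → 87/4b² - 23b - 1059/4
  leading term b²: subtract (203/8)·h_5 from 87/4b² - 23b - 1059/4 → -17/2b - 51/2
  leading term b: subtract (9/4)·h_6 from -17/2b - 51/2 → 0
  remainder 0.

S(f_2,h_5): lcm = ab². S = ⅔ab + 11a - 15b.
  leading term ab: subtract (⅙)·f_1 from ⅔ab + 11a - 15b → 21/2a + b² - 31/2b - 3
  leading term a: subtract (14)·h_4 from 21/2a + b² - 31/2b - 3 → 22b² - 26b - 276
  leading term b²: subtract (77/3)·h_5 from 22b² - 26b - 276 → -34/3b - 34
  leading term b: subtract (3)·h_6 from -34/3b - 34 → 0
  remainder 0.

S(f_3,h_5): lcm = ab². S = 5/21ab + 11a + 1/7b² - 117/7b.
  leading term ab: subtract (5/84)·f_1 from 5/21ab + 11a + 1/7b² - 117/7b → 303/28a + ½b² - 473/28b - 15/14
  leading term a: subtract (101/7)·h_4 from 303/28a + ½b² - 473/28b - 15/14 → 155/7b² - 194/7b - 1977/7
  leading term b²: subtract (155/6)·h_5 from 155/7b² - 194/7b - 1977/7 → -272/21b - 272/7
  leading term b: subtract (24/7)·h_6 from -272/21b - 272/7 → 0
  remainder 0.

S(h_4,h_5): leading monomials are coprime, so the S-polynomial reduces to 0 (Buchberger's first criterion).
S(f_1,h_6): lcm = ab. S = -9/4a - 3/2b² + ¾b + 9/2.
  leading term a: subtract (-3)·h_4 from -9/4a - 3/2b² + ¾b + 9/2 → -6b² + 3b + 63
  leading term b²: subtract (-7)·h_5 from -6b² + 3b + 63 → -b - 3
  leading term b: subtract (9/34)·h_6 from -b - 3 → 0
  remainder 0.

S(f_2,h_6): lcm = ab. S = -3a - 15.
  leading term a: subtract (-4)·h_4 from -3a - 15 → -6b² + 3b + 63
  leading term b²: subtract (-7)·h_5 from -6b² + 3b + 63 → -b - 3
  leading term b: subtract (9/34)·h_6 from -b - 3 → 0
  remainder 0.

S(f_3,h_6): lcm = ab. S = -24/7a + 1/7b - 117/7.
  leading term a: subtract (-32/7)·h_4 from -24/7a + 1/7b - 117/7 → -48/7b² + 25/7b + 507/7
  leading term b²: subtract (-8)·h_5 from -48/7b² + 25/7b + 507/7 → -b - 3
  leading term b: subtract (9/34)·h_6 from -b - 3 → 0
  remainder 0.

S(h_4,h_6): leading monomials are coprime, so the S-polynomial reduces to 0 (Buchberger's first criterion).
S(h_5,h_6): lcm = b². S = -11/3b - 11.
  leading term b: subtract (33/34)·h_6 from -11/3b - 11 → 0
  remainder 0.

Every S-polynomial of the final basis reduces to 0, so we have a Gröbner basis.
Inter-reduce: drop elements whose leading term is divisible by another's, tail-reduce, and make monic.
Reduced Gröbner basis: {a + 5, b + 3}.

A lex Gröbner basis eliminates variables successively. Here b + 3 depends only on b, with roots {-3}; lifting each root through the earlier basis elements recovers the full solutions.
  b = -3: the earlier basis element becomes a + 5 = 0, giving a = -5 — point (-5, -3).
Each listed point satisfies every original equation (direct substitution).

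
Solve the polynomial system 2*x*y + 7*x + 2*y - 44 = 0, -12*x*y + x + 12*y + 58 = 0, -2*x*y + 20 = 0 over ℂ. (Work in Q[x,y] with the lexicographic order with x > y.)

{(2, 5)}

Compute a lex Gröbner basis by Buchberger's algorithm.
f_1 = 2*x*y + 7*x + 2*y - 44, LT = x*y.
f_2 = -12*x*y + x + 12*y + 58, LT = x*y.
f_3 = -2*x*y + 20, LT = x*y.

S(f_1,f_2): lcm = x*y. S = 43/12*x + 2*y - 103/6.
  leading term x: no divisor's leading term divides it; move 43/12*x to the remainder.
  leading term y: no divisor's leading term divides it; move 2*y to the remainder.
  leading term 1: no divisor's leading term divides it; move -103/6 to the remainder.
  remainder 43/12*x + 2*y - 103/6 ≠ 0; add h_4 = 43/12*x + 2*y - 103/6 to the basis.

S(f_1,f_3): lcm = x*y. S = 7/2*x + y - 12.
  leading term x: subtract (42/43)·h_4 from 7/2*x + y - 12 → -41/43*y + 205/43
  leading term y: no divisor's leading term divides it; move -41/43*y to the remainder.
  leading term 1: no divisor's leading term divides it; move 205/43 to the remainder.
  remainder -41/43*y + 205/43 ≠ 0; add h_5 = -41/43*y + 205/43 to the basis.

S(f_2,f_3): lcm = x*y. S = -1/12*x - y + 31/6.
  leading term x: subtract (-1/43)·h_4 from -1/12*x - y + 31/6 → -41/43*y + 205/43
  leading term y: subtract (1)·h_5 from -41/43*y + 205/43 → 0
  remainder 0.

S(f_1,h_4): lcm = x*y. S = 7/2*x - 24/43*y**2 + 249/43*y - 22.
  leading term x: subtract (42/43)·h_4 from 7/2*x - 24/43*y**2 + 249/43*y - 22 → -24/43*y**2 + 165/43*y - 225/43
  leading term y**2: subtract (24/41*y)·h_5 from -24/43*y**2 + 165/43*y - 225/43 → 45/43*y - 225/43
  leading term y: subtract (-45/41)·h_5 from 45/43*y - 225/43 → 0
  remainder 0.

S(f_2,h_4): lcm = x*y. S = -1/12*x - 24/43*y**2 + 163/43*y - 29/6.
  leading term x: subtract (-1/43)·h_4 from -1/12*x - 24/43*y**2 + 163/43*y - 29/6 → -24/43*y**2 + 165/43*y - 225/43
  leading term y**2: subtract (24/41*y)·h_5 from -24/43*y**2 + 165/43*y - 225/43 → 45/43*y - 225/43
  leading term y: subtract (-45/41)·h_5 from 45/43*y - 225/43 → 0
  remainder 0.

S(f_3,h_4): lcm = x*y. S = -24/43*y**2 + 206/43*y - 10.
  leading term y**2: subtract (24/41*y)·h_5 from -24/43*y**2 + 206/43*y - 10 → 2*y - 10
  leading term y: subtract (-86/41)·h_5 from 2*y - 10 → 0
  remainder 0.

S(f_1,h_5): lcm = x*y. S = 17/2*x + y - 22.
  leading term x: subtract (102/43)·h_4 from 17/2*x + y - 22 → -161/43*y + 805/43
  leading term y: subtract (161/41)·h_5 from -161/43*y + 805/43 → 0
  remainder 0.

S(f_2,h_5): lcm = x*y. S = 59/12*x - y - 29/6.
  leading term x: subtract (59/43)·h_4 from 59/12*x - y - 29/6 → -161/43*y + 805/43
  leading term y: subtract (161/41)·h_5 from -161/43*y + 805/43 → 0
  remainder 0.

S(f_3,h_5): lcm = x*y. S = 5*x - 10.
  leading term x: subtract (60/43)·h_4 from 5*x - 10 → -120/43*y + 600/43
  leading term y: subtract (120/41)·h_5 from -120/43*y + 600/43 → 0
  remainder 0.

S(h_4,h_5): leading monomials are coprime, so the S-polynomial reduces to 0 (Buchberger's first criterion).
Every S-polynomial of the final basis reduces to 0, so we have a Gröbner basis.
Inter-reduce: drop elements whose leading term is divisible by another's, tail-reduce, and make monic.
Reduced Gröbner basis: {x - 2, y - 5}.

Since the basis is lex-ordered, y - 5 is univariate in y. Its roots are {5}. Back-substituting each root into the other basis elements fixes the other coordinates.
  y = 5: the earlier basis element becomes x - 2 = 0, giving x = 2 — point (2, 5).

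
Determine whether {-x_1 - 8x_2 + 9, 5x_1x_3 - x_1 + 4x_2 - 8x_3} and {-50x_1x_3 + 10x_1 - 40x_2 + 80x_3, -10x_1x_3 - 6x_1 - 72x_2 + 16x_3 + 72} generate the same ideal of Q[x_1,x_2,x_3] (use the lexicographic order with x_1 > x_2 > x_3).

Yes, the ideals are equal.

For a fixed monomial order, each ideal has a unique reduced Gröbner basis; comparing bases decides equality.
Buchberger on the first generating set:
f_1 = -x_1 - 8x_2 + 9, LT = x_1.
f_2 = 5x_1x_3 - x_1 + 4x_2 - 8x_3, LT = x_1x_3.

S(f_1,f_2): lcm = x_1x_3. S = 1/5x_1 + 8x_2x_3 - 4/5x_2 - 37/5x_3.
  leading term x_1: subtract (-1/5)·f_1 from 1/5x_1 + 8x_2x_3 - 4/5x_2 - 37/5x_3 → 8x_2x_3 - 12/5x_2 - 37/5x_3 + 9/5
  leading term x_2x_3: no divisor's leading term divides it; move 8x_2x_3 to the remainder.
  leading term x_2: no divisor's leading term divides it; move -12/5x_2 to the remainder.
  leading term x_3: no divisor's leading term divides it; move -37/5x_3 to the remainder.
  leading term 1: no divisor's leading term divides it; move 9/5 to the remainder.
  remainder 8x_2x_3 - 12/5x_2 - 37/5x_3 + 9/5 ≠ 0; add g_3 = 8x_2x_3 - 12/5x_2 - 37/5x_3 + 9/5 to the basis.

The other S-polynomials (S(f_1,g_3), S(f_2,g_3)) all reduce to 0 modulo the current basis, so we have a Gröbner basis.
Inter-reduce: drop elements whose leading term is divisible by another's, tail-reduce, and make monic.
Reduced Gröbner basis: {x_1 + 8x_2 - 9, x_2x_3 - 3/10x_2 - 37/40x_3 + 9/40}.

Buchberger on the second generating set:
h_1 = -50x_1x_3 + 10x_1 - 40x_2 + 80x_3, LT = x_1x_3.
h_2 = -10x_1x_3 - 6x_1 - 72x_2 + 16x_3 + 72, LT = x_1x_3.

S(h_1,h_2): lcm = x_1x_3. S = -4/5x_1 - 32/5x_2 + 36/5.
  leading term x_1: no divisor's leading term divides it; move -4/5x_1 to the remainder.
  leading term x_2: no divisor's leading term divides it; move -32/5x_2 to the remainder.
  leading term 1: no divisor's leading term divides it; move 36/5 to the remainder.
  remainder -4/5x_1 - 32/5x_2 + 36/5 ≠ 0; add k_3 = -4/5x_1 - 32/5x_2 + 36/5 to the basis.

S(h_1,k_3): lcm = x_1x_3. S = -1/5x_1 - 8x_2x_3 + 4/5x_2 + 37/5x_3.
  leading term x_1: subtract (1/4)·k_3 from -1/5x_1 - 8x_2x_3 + 4/5x_2 + 37/5x_3 → -8x_2x_3 + 12/5x_2 + 37/5x_3 - 9/5
  leading term x_2x_3: no divisor's leading term divides it; move -8x_2x_3 to the remainder.
  leading term x_2: no divisor's leading term divides it; move 12/5x_2 to the remainder.
  leading term x_3: no divisor's leading term divides it; move 37/5x_3 to the remainder.
  leading term 1: no divisor's leading term divides it; move -9/5 to the remainder.
  remainder -8x_2x_3 + 12/5x_2 + 37/5x_3 - 9/5 ≠ 0; add k_4 = -8x_2x_3 + 12/5x_2 + 37/5x_3 - 9/5 to the basis.

The other S-polynomials (S(h_2,k_3), S(h_1,k_4), S(h_2,k_4), S(k_3,k_4)) all reduce to 0 modulo the current basis, so we have a Gröbner basis.
Inter-reduce: drop elements whose leading term is divisible by another's, tail-reduce, and make monic.
Reduced Gröbner basis: {x_1 + 8x_2 - 9, x_2x_3 - 3/10x_2 - 37/40x_3 + 9/40}.

The two bases agree; hence the ideals are identical.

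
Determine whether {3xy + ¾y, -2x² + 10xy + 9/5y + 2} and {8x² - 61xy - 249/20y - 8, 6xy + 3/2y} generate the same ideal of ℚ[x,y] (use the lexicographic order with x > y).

Yes, the ideals are equal.

For a fixed monomial order, each ideal has a unique reduced Gröbner basis; comparing bases decides equality.
Buchberger on the first generating set:
f_1 = 3xy + ¾y, LT = xy.
f_2 = -2x² + 10xy + 9/5y + 2, LT = x².

S(f_1,f_2): lcm = x²y. S = 5xy² + ¼xy + 9/10y² + y.
  leading term xy²: subtract (5/3y)·f_1 from 5xy² + ¼xy + 9/10y² + y → ¼xy - 7/20y² + y
  leading term xy: subtract (1/12)·f_1 from ¼xy - 7/20y² + y → -7/20y² + 15/16y
  leading term y²: no divisor's leading term divides it; move -7/20y² to the remainder.
  leading term y: no divisor's leading term divides it; move 15/16y to the remainder.
  remainder -7/20y² + 15/16y ≠ 0; add g_3 = -7/20y² + 15/16y to the basis.

S(f_1,g_3): lcm = xy². S = 75/28xy + ¼y².
  leading term xy: subtract (25/28)·f_1 from 75/28xy + ¼y² → ¼y² - 75/112y
  leading term y²: subtract (-5/7)·g_3 from ¼y² - 75/112y → 0
  remainder 0.

S(f_2,g_3): leading monomials are coprime, so the S-polynomial reduces to 0 (Buchberger's first criterion).
Every S-polynomial of the final basis reduces to 0, so we have a Gröbner basis.
Inter-reduce: drop elements whose leading term is divisible by another's, tail-reduce, and make monic.
Reduced Gröbner basis: {x² + 7/20y - 1, xy + ¼y, y² - 75/28y}.

Buchberger on the second generating set:
h_1 = 8x² - 61xy - 249/20y - 8, LT = x².
h_2 = 6xy + 3/2y, LT = xy.

S(h_1,h_2): lcm = x²y. S = -61/8xy² - ¼xy - 249/160y² - y.
  leading term xy²: subtract (-61/48y)·h_2 from -61/8xy² - ¼xy - 249/160y² - y → -¼xy + 7/20y² - y
  leading term xy: subtract (-1/24)·h_2 from -¼xy + 7/20y² - y → 7/20y² - 15/16y
  leading term y²: no divisor's leading term divides it; move 7/20y² to the remainder.
  leading term y: no divisor's leading term divides it; move -15/16y to the remainder.
  remainder 7/20y² - 15/16y ≠ 0; add k_3 = 7/20y² - 15/16y to the basis.

S(h_1,k_3): leading monomials are coprime, so the S-polynomial reduces to 0 (Buchberger's first criterion).
S(h_2,k_3): lcm = xy². S = 75/28xy + ¼y².
  leading term xy: subtract (25/56)·h_2 from 75/28xy + ¼y² → ¼y² - 75/112y
  leading term y²: subtract (5/7)·k_3 from ¼y² - 75/112y → 0
  remainder 0.

Every S-polynomial of the final basis reduces to 0, so we have a Gröbner basis.
Inter-reduce: drop elements whose leading term is divisible by another's, tail-reduce, and make monic.
Reduced Gröbner basis: {x² + 7/20y - 1, xy + ¼y, y² - 75/28y}.

These coincide, so the ideals are equal.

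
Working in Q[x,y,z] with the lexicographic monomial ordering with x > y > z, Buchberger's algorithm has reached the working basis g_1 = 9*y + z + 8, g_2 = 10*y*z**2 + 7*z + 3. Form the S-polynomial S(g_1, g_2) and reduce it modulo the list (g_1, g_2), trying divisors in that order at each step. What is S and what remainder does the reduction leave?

lcm(LM(g_1), LM(g_2)) = y*z**2.
S = (lcm/LT(g_1))·g_1 − (lcm/LT(g_2))·g_2 = 1/9*z**3 + 8/9*z**2 - 7/10*z - 3/10.
Reduce S modulo (g_1, g_2) in that order:
  leading term z**3: no divisor's leading term divides it; move 1/9*z**3 to the remainder.
  leading term z**2: no divisor's leading term divides it; move 8/9*z**2 to the remainder.
  leading term z: no divisor's leading term divides it; move -7/10*z to the remainder.
  leading term 1: no divisor's leading term divides it; move -3/10 to the remainder.
The remainder 1/9*z**3 + 8/9*z**2 - 7/10*z - 3/10 is nonzero, so it would be added as the next basis element.

S(g_1, g_2) = 1/9*z**3 + 8/9*z**2 - 7/10*z - 3/10; remainder on division = 1/9*z**3 + 8/9*z**2 - 7/10*z - 3/10.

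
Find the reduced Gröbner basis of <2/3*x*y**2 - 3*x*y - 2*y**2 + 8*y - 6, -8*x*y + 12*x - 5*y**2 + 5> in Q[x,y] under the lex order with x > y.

G = {x + 5/36*y**3 + 1/4*y**2 - 101/36*y + 29/12, y**4 + 3/10*y**3 - 137/5*y**2 + 477/10*y - 108/5}

Buchberger's algorithm terminates because the ascending chain of leading-term ideals stabilizes.

f_1 = 2/3*x*y**2 - 3*x*y - 2*y**2 + 8*y - 6, LT = x*y**2.
f_2 = -8*x*y + 12*x - 5*y**2 + 5, LT = x*y.

S(f_1,f_2): lcm = x*y**2. S = -3*x*y - 5/8*y**3 - 3*y**2 + 101/8*y - 9.
  reduce S modulo (f_1, f_2):
  remainder -9/2*x - 5/8*y**3 - 9/8*y**2 + 101/8*y - 87/8 ≠ 0; add g_3 = -9/2*x - 5/8*y**3 - 9/8*y**2 + 101/8*y - 87/8 to the basis.

S(f_1,g_3): lcm = x*y**2. S = -9/2*x*y - 5/36*y**5 - 1/4*y**4 + 101/36*y**3 - 65/12*y**2 + 12*y - 9.
  reduce S modulo (f_1, f_2, g_3):
  remainder -5/36*y**5 - 1/4*y**4 + 539/144*y**3 - 11/12*y**2 - 111/16*y + 9/2 ≠ 0; add g_4 = -5/36*y**5 - 1/4*y**4 + 539/144*y**3 - 11/12*y**2 - 111/16*y + 9/2 to the basis.

S(f_2,g_3): lcm = x*y. S = -3/2*x - 5/36*y**4 - 1/4*y**3 + 247/72*y**2 - 29/12*y - 5/8.
  reduce S modulo (f_1, f_2, g_3, g_4):
  remainder -5/36*y**4 - 1/24*y**3 + 137/36*y**2 - 53/8*y + 3 ≠ 0; add g_5 = -5/36*y**4 - 1/24*y**3 + 137/36*y**2 - 53/8*y + 3 to the basis.

The other S-polynomials (S(f_1,g_4), S(f_2,g_4), S(g_3,g_4), S(f_1,g_5), S(f_2,g_5), S(g_3,g_5), S(g_4,g_5)) all reduce to 0 modulo the current basis, so we have a Gröbner basis.
Inter-reduce: drop elements whose leading term is divisible by another's, tail-reduce, and make monic.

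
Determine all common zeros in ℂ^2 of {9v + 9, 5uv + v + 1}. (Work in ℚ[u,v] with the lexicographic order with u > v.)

{(0, -1)}

Compute a lex Gröbner basis by Buchberger's algorithm.
f_1 = 9v + 9, LT = v.
f_2 = 5uv + v + 1, LT = uv.

S(f_1,f_2): lcm = uv. S = u - ⅕v - ⅕.
  reduce S modulo (f_1, f_2):
  remainder u ≠ 0; add h_3 = u to the basis.

The other S-polynomials (S(f_1,h_3), S(f_2,h_3)) all reduce to 0 modulo the current basis, so we have a Gröbner basis.
Inter-reduce: drop elements whose leading term is divisible by another's, tail-reduce, and make monic.
Reduced Gröbner basis: {u, v + 1}.

The lex basis is triangular: the last element involves only v. Solving v + 1 = 0 gives v ∈ {-1}; substituting each value into the earlier elements determines the remaining variables.
  v = -1: the earlier basis element becomes u = 0, giving u = 0 — point (0, -1).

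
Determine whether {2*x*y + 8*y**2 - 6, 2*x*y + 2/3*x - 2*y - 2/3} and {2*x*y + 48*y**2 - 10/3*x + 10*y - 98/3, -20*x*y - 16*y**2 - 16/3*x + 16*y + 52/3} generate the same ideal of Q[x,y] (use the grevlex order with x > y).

Yes, the ideals are equal.

Since reduced Gröbner bases are canonical representatives of ideals under a given ordering, it suffices to compute and compare them.
Buchberger on the first generating set:
f_1 = 2*x*y + 8*y**2 - 6, LT = x*y.
f_2 = 2*x*y + 2/3*x - 2*y - 2/3, LT = x*y.

S(f_1,f_2): lcm = x*y. S = 4*y**2 - 1/3*x + y - 8/3.
  reduce S modulo (f_1, f_2):
  remainder 4*y**2 - 1/3*x + y - 8/3 ≠ 0; add g_3 = 4*y**2 - 1/3*x + y - 8/3 to the basis.

S(f_1,g_3): lcm = x*y**2. S = 4*y**3 + 1/12*x**2 - 1/4*x*y + 2/3*x - 3*y.
  reduce S modulo (f_1, f_2, g_3):
  remainder 1/12*x**2 + 5/9*x - 23/36 ≠ 0; add g_4 = 1/12*x**2 + 5/9*x - 23/36 to the basis.

The other S-polynomials (S(f_2,g_3), S(f_1,g_4), S(f_2,g_4), S(g_3,g_4)) all reduce to 0 modulo the current basis, so we have a Gröbner basis.
Inter-reduce: drop elements whose leading term is divisible by another's, tail-reduce, and make monic.
Reduced Gröbner basis: {x**2 + 20/3*x - 23/3, x*y + 1/3*x - y - 1/3, y**2 - 1/12*x + 1/4*y - 2/3}.

Buchberger on the second generating set:
h_1 = 2*x*y + 48*y**2 - 10/3*x + 10*y - 98/3, LT = x*y.
h_2 = -20*x*y - 16*y**2 - 16/3*x + 16*y + 52/3, LT = x*y.

S(h_1,h_2): lcm = x*y. S = 116/5*y**2 - 29/15*x + 29/5*y - 232/15.
  reduce S modulo (h_1, h_2):
  remainder 116/5*y**2 - 29/15*x + 29/5*y - 232/15 ≠ 0; add k_3 = 116/5*y**2 - 29/15*x + 29/5*y - 232/15 to the basis.

S(h_1,k_3): lcm = x*y**2. S = 24*y**3 + 1/12*x**2 - 23/12*x*y + 5*y**2 + 2/3*x - 49/3*y.
  reduce S modulo (h_1, h_2, k_3):
  remainder 1/12*x**2 + 5/9*x - 23/36 ≠ 0; add k_4 = 1/12*x**2 + 5/9*x - 23/36 to the basis.

The other S-polynomials (S(h_2,k_3), S(h_1,k_4), S(h_2,k_4), S(k_3,k_4)) all reduce to 0 modulo the current basis, so we have a Gröbner basis.
Inter-reduce: drop elements whose leading term is divisible by another's, tail-reduce, and make monic.
Reduced Gröbner basis: {x**2 + 20/3*x - 23/3, x*y + 1/3*x - y - 1/3, y**2 - 1/12*x + 1/4*y - 2/3}.

Same reduced basis, so the two generating sets span the same ideal.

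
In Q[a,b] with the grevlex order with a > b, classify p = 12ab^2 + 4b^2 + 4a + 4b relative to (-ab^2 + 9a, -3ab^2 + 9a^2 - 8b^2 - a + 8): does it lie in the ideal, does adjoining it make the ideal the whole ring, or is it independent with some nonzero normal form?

12ab^2 + 4b^2 + 4a + 4b is independent of I; its normal form modulo I is 4b^2 + 112a + 4b.

First compute the reduced Gröbner basis of I by Buchberger's algorithm.
f_1 = -ab^2 + 9a, LT = ab^2.
f_2 = -3ab^2 + 9a^2 - 8b^2 - a + 8, LT = ab^2.

S(f_1,f_2): lcm = ab^2. S = 3a^2 - 8/3b^2 - 28/3a + 8/3.
  reduce S modulo (f_1, f_2):
  remainder 3a^2 - 8/3b^2 - 28/3a + 8/3 ≠ 0; add h_3 = 3a^2 - 8/3b^2 - 28/3a + 8/3 to the basis.

S(f_1,h_3): lcm = a^2b^2. S = 8/9b^4 + 28/9ab^2 - 9a^2 - 8/9b^2.
  reduce S modulo (f_1, f_2, h_3):
  remainder 8/9b^4 - 80/9b^2 + 8 ≠ 0; add h_4 = 8/9b^4 - 80/9b^2 + 8 to the basis.

The other S-polynomials (S(f_2,h_3), S(f_1,h_4), S(f_2,h_4), S(h_3,h_4)) all reduce to 0 modulo the current basis, so we have a Gröbner basis.
Inter-reduce: drop elements whose leading term is divisible by another's, tail-reduce, and make monic.
Reduced Gröbner basis: {b^4 - 10b^2 + 9, ab^2 - 9a, a^2 - 8/9b^2 - 28/9a + 8/9}.
Label its elements g_1 = b^4 - 10b^2 + 9, g_2 = ab^2 - 9a, g_3 = a^2 - 8/9b^2 - 28/9a + 8/9.

Reduce p = 12ab^2 + 4b^2 + 4a + 4b modulo G:
  leading term ab^2: subtract (12)·g_2 from 12ab^2 + 4b^2 + 4a + 4b → 4b^2 + 112a + 4b
  leading term b^2: no divisor's leading term divides it; move 4b^2 to the remainder.
  leading term a: no divisor's leading term divides it; move 112a to the remainder.
  leading term b: no divisor's leading term divides it; move 4b to the remainder.
  normal form = 4b^2 + 112a + 4b.
The normal form is nonzero, so p ∉ I. Since p minus its normal form lies in I, I + (p) = I + (r) where r = 4b^2 + 112a + 4b; decide whether this ideal is the whole ring.
Run Buchberger on G together with r (pairs among the g_i already reduce to 0 since G is a Gröbner basis):
g_1 = b^4 - 10b^2 + 9, LT = b^4.
g_2 = ab^2 - 9a, LT = ab^2.
g_3 = a^2 - 8/9b^2 - 28/9a + 8/9, LT = a^2.
r = 4b^2 + 112a + 4b, LT = b^2.

S(g_1,r): lcm = b^4. S = -28ab^2 - b^3 - 10b^2 + 9.
  reduce S modulo (g_1, g_2, g_3, r):
  remainder 28ab + 9b + 9 ≠ 0; add m_5 = 28ab + 9b + 9 to the basis.

S(g_2,r): lcm = ab^2. S = -28a^2 - ab - 9a.
  reduce S modulo (g_1, g_2, g_3, r, m_5):
  remainder 5407/9a + 6353/252b + 6353/252 ≠ 0; add m_6 = 5407/9a + 6353/252b + 6353/252 to the basis.

S(g_3,m_5): lcm = a^2b. S = -8/9b^3 - 865/252ab - 9/28a + 8/9b.
  reduce S modulo (g_1, g_2, g_3, r, m_5, m_6):
  remainder -27845029/4768974b - 27845029/4768974 ≠ 0; add m_7 = -27845029/4768974b - 27845029/4768974 to the basis.

The other S-polynomials (S(g_1,g_2), S(g_1,g_3), S(g_2,g_3), S(g_3,r), S(g_1,m_5), S(g_2,m_5), S(r,m_5), S(g_1,m_6), S(g_2,m_6), S(g_3,m_6), S(r,m_6), S(m_5,m_6), S(g_1,m_7), S(g_2,m_7), S(g_3,m_7), S(r,m_7), S(m_5,m_7), S(m_6,m_7)) all reduce to 0 modulo the current basis, so we have a Gröbner basis.
Inter-reduce: drop elements whose leading term is divisible by another's, tail-reduce, and make monic.
Reduced Gröbner basis: {a, b + 1}.
The reduced Gröbner basis of I + (p) is {a, b + 1} ≠ {1}, a proper ideal, so the enlarged system stays consistent: p is independent of I, with normal form 4b^2 + 112a + 4b.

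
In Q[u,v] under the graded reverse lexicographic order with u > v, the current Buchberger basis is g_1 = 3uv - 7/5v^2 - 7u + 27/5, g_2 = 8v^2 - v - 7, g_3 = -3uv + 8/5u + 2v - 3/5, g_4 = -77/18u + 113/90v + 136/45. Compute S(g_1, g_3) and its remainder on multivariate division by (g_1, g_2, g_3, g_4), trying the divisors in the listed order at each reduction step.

S(g_1, g_3) = -7/15v^2 - 9/5u + 2/3v + 8/5; remainder on division = 3697/46200v - 3697/46200.

lcm(LM(g_1), LM(g_3)) = uv.
S = (lcm/LT(g_1))·g_1 − (lcm/LT(g_3))·g_3 = -7/15v^2 - 9/5u + 2/3v + 8/5.
Reduce S modulo (g_1, g_2, g_3, g_4) in that order:
  leading term v^2: subtract (-7/120)·g_2 from -7/15v^2 - 9/5u + 2/3v + 8/5 → -9/5u + 73/120v + 143/120
  leading term u: subtract (162/385)·g_4 from -9/5u + 73/120v + 143/120 → 3697/46200v - 3697/46200
  leading term v: no divisor's leading term divides it; move 3697/46200v to the remainder.
  leading term 1: no divisor's leading term divides it; move -3697/46200 to the remainder.
The remainder 3697/46200v - 3697/46200 is nonzero, so it would be added as the next basis element.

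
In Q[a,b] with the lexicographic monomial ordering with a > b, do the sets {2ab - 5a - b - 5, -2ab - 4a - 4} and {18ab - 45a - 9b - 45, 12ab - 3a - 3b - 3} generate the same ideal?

Yes, the ideals are equal.

For a fixed monomial order, each ideal has a unique reduced Gröbner basis; comparing bases decides equality.
Buchberger on the first generating set:
f_1 = 2ab - 5a - b - 5, LT = ab.
f_2 = -2ab - 4a - 4, LT = ab.

S(f_1,f_2): lcm = ab. S = -9/2a - 1/2b - 9/2.
  leading term a: no divisor's leading term divides it; move -9/2a to the remainder.
  leading term b: no divisor's leading term divides it; move -1/2b to the remainder.
  leading term 1: no divisor's leading term divides it; move -9/2 to the remainder.
  remainder -9/2a - 1/2b - 9/2 ≠ 0; add g_3 = -9/2a - 1/2b - 9/2 to the basis.

S(f_1,g_3): lcm = ab. S = -5/2a - 1/9b^2 - 3/2b - 5/2.
  leading term a: subtract (5/9)·g_3 from -5/2a - 1/9b^2 - 3/2b - 5/2 → -1/9b^2 - 11/9b
  leading term b^2: no divisor's leading term divides it; move -1/9b^2 to the remainder.
  leading term b: no divisor's leading term divides it; move -11/9b to the remainder.
  remainder -1/9b^2 - 11/9b ≠ 0; add g_4 = -1/9b^2 - 11/9b to the basis.

The other S-polynomials (S(f_2,g_3), S(f_1,g_4), S(f_2,g_4), S(g_3,g_4)) all reduce to 0 modulo the current basis, so we have a Gröbner basis.
Inter-reduce: drop elements whose leading term is divisible by another's, tail-reduce, and make monic.
Reduced Gröbner basis: {a + 1/9b + 1, b^2 + 11b}.

Buchberger on the second generating set:
h_1 = 18ab - 45a - 9b - 45, LT = ab.
h_2 = 12ab - 3a - 3b - 3, LT = ab.

S(h_1,h_2): lcm = ab. S = -9/4a - 1/4b - 9/4.
  leading term a: no divisor's leading term divides it; move -9/4a to the remainder.
  leading term b: no divisor's leading term divides it; move -1/4b to the remainder.
  leading term 1: no divisor's leading term divides it; move -9/4 to the remainder.
  remainder -9/4a - 1/4b - 9/4 ≠ 0; add k_3 = -9/4a - 1/4b - 9/4 to the basis.

S(h_1,k_3): lcm = ab. S = -5/2a - 1/9b^2 - 3/2b - 5/2.
  leading term a: subtract (10/9)·k_3 from -5/2a - 1/9b^2 - 3/2b - 5/2 → -1/9b^2 - 11/9b
  leading term b^2: no divisor's leading term divides it; move -1/9b^2 to the remainder.
  leading term b: no divisor's leading term divides it; move -11/9b to the remainder.
  remainder -1/9b^2 - 11/9b ≠ 0; add k_4 = -1/9b^2 - 11/9b to the basis.

The other S-polynomials (S(h_2,k_3), S(h_1,k_4), S(h_2,k_4), S(k_3,k_4)) all reduce to 0 modulo the current basis, so we have a Gröbner basis.
Inter-reduce: drop elements whose leading term is divisible by another's, tail-reduce, and make monic.
Reduced Gröbner basis: {a + 1/9b + 1, b^2 + 11b}.

These coincide, so the ideals are equal.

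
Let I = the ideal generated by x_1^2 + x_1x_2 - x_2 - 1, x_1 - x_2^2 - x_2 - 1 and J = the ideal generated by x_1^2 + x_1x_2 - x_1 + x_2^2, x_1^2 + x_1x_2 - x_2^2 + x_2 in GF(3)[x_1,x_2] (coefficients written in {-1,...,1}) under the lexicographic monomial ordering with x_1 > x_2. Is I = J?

Equality of ideals is decidable: compute both reduced Gröbner bases (unique for the ordering) and check whether they agree.
Buchberger on the first generating set:
f_1 = x_1^2 + x_1x_2 - x_2 - 1, LT = x_1^2.
f_2 = x_1 - x_2^2 - x_2 - 1, LT = x_1.

S(f_1,f_2): lcm = x_1^2. S = x_1x_2^2 - x_1x_2 + x_1 - x_2 - 1.
  reduce S modulo (f_1, f_2):
  remainder x_2^4 + x_2^2 - x_2 ≠ 0; add g_3 = x_2^4 + x_2^2 - x_2 to the basis.

The other S-polynomials (S(f_1,g_3), S(f_2,g_3)) all reduce to 0 modulo the current basis, so we have a Gröbner basis.
Inter-reduce: drop elements whose leading term is divisible by another's, tail-reduce, and make monic.
Reduced Gröbner basis: {x_1 - x_2^2 - x_2 - 1, x_2^4 + x_2^2 - x_2}.

Buchberger on the second generating set:
h_1 = x_1^2 + x_1x_2 - x_1 + x_2^2, LT = x_1^2.
h_2 = x_1^2 + x_1x_2 - x_2^2 + x_2, LT = x_1^2.

S(h_1,h_2): lcm = x_1^2. S = -x_1 - x_2^2 - x_2.
  reduce S modulo (h_1, h_2):
  remainder -x_1 - x_2^2 - x_2 ≠ 0; add k_3 = -x_1 - x_2^2 - x_2 to the basis.

S(h_1,k_3): lcm = x_1^2. S = -x_1x_2^2 - x_1 + x_2^2.
  reduce S modulo (h_1, h_2, k_3):
  remainder x_2^4 + x_2^3 - x_2^2 + x_2 ≠ 0; add k_4 = x_2^4 + x_2^3 - x_2^2 + x_2 to the basis.

The other S-polynomials (S(h_2,k_3), S(h_1,k_4), S(h_2,k_4), S(k_3,k_4)) all reduce to 0 modulo the current basis, so we have a Gröbner basis.
Inter-reduce: drop elements whose leading term is divisible by another's, tail-reduce, and make monic.
Reduced Gröbner basis: {x_1 + x_2^2 + x_2, x_2^4 + x_2^3 - x_2^2 + x_2}.

The bases are distinct; the ideals are different.

No, the ideals differ.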